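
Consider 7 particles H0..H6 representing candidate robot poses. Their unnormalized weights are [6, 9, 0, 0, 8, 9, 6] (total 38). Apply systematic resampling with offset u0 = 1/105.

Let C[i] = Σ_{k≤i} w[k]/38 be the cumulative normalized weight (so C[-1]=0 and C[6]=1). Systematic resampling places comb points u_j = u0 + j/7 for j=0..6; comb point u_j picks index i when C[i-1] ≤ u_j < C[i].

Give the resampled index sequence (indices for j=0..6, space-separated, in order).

C = [3/19, 15/38, 15/38, 15/38, 23/38, 16/19, 1]
j=0: u_0=1/105 ∈ [0, 3/19) → index 0
j=1: u_1=16/105 ∈ [0, 3/19) → index 0
j=2: u_2=31/105 ∈ [3/19, 15/38) → index 1
j=3: u_3=46/105 ∈ [15/38, 23/38) → index 4
j=4: u_4=61/105 ∈ [15/38, 23/38) → index 4
j=5: u_5=76/105 ∈ [23/38, 16/19) → index 5
j=6: u_6=13/15 ∈ [16/19, 1) → index 6

0 0 1 4 4 5 6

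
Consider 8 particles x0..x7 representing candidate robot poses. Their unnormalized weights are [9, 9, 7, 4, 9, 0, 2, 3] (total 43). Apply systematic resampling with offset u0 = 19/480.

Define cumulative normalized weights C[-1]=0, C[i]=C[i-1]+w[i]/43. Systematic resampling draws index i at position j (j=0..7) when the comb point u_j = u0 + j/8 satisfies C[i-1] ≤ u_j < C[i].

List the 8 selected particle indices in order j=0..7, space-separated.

0 0 1 1 2 3 4 6

C = [9/43, 18/43, 25/43, 29/43, 38/43, 38/43, 40/43, 1]
j=0: u_0=19/480 ∈ [0, 9/43) → index 0
j=1: u_1=79/480 ∈ [0, 9/43) → index 0
j=2: u_2=139/480 ∈ [9/43, 18/43) → index 1
j=3: u_3=199/480 ∈ [9/43, 18/43) → index 1
j=4: u_4=259/480 ∈ [18/43, 25/43) → index 2
j=5: u_5=319/480 ∈ [25/43, 29/43) → index 3
j=6: u_6=379/480 ∈ [29/43, 38/43) → index 4
j=7: u_7=439/480 ∈ [38/43, 40/43) → index 6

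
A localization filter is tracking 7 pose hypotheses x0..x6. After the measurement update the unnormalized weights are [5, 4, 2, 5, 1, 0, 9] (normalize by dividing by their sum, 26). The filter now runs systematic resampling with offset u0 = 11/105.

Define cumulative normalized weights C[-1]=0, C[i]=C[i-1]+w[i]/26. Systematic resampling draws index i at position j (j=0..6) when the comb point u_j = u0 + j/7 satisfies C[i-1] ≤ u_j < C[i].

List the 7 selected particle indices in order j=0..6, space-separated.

0 1 2 3 6 6 6

C = [5/26, 9/26, 11/26, 8/13, 17/26, 17/26, 1]
j=0: u_0=11/105 ∈ [0, 5/26) → index 0
j=1: u_1=26/105 ∈ [5/26, 9/26) → index 1
j=2: u_2=41/105 ∈ [9/26, 11/26) → index 2
j=3: u_3=8/15 ∈ [11/26, 8/13) → index 3
j=4: u_4=71/105 ∈ [17/26, 1) → index 6
j=5: u_5=86/105 ∈ [17/26, 1) → index 6
j=6: u_6=101/105 ∈ [17/26, 1) → index 6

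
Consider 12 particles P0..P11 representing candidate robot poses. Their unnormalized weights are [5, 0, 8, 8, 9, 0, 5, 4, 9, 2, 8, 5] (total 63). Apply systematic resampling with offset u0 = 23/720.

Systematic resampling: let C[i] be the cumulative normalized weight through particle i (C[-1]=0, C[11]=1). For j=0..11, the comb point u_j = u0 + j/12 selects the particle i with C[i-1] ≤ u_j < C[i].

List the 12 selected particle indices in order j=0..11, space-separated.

C = [5/63, 5/63, 13/63, 1/3, 10/21, 10/21, 5/9, 13/21, 16/21, 50/63, 58/63, 1]
j=0: u_0=23/720 ∈ [0, 5/63) → index 0
j=1: u_1=83/720 ∈ [5/63, 13/63) → index 2
j=2: u_2=143/720 ∈ [5/63, 13/63) → index 2
j=3: u_3=203/720 ∈ [13/63, 1/3) → index 3
j=4: u_4=263/720 ∈ [1/3, 10/21) → index 4
j=5: u_5=323/720 ∈ [1/3, 10/21) → index 4
j=6: u_6=383/720 ∈ [10/21, 5/9) → index 6
j=7: u_7=443/720 ∈ [5/9, 13/21) → index 7
j=8: u_8=503/720 ∈ [13/21, 16/21) → index 8
j=9: u_9=563/720 ∈ [16/21, 50/63) → index 9
j=10: u_10=623/720 ∈ [50/63, 58/63) → index 10
j=11: u_11=683/720 ∈ [58/63, 1) → index 11

0 2 2 3 4 4 6 7 8 9 10 11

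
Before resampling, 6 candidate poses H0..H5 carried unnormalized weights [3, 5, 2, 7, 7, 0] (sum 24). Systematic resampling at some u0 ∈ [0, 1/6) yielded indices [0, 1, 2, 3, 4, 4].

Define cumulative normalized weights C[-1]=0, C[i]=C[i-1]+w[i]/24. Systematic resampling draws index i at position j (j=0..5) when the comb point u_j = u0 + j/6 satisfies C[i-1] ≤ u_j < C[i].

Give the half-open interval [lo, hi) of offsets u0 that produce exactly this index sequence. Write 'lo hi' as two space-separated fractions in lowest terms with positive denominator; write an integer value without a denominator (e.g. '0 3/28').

1/24 1/12

C = [1/8, 1/3, 5/12, 17/24, 1, 1]
j=0 picked index 0: u0 ∈ [0, 1/8)
j=1 picked index 1: u0 ∈ [-1/24, 1/6)
j=2 picked index 2: u0 ∈ [0, 1/12)
j=3 picked index 3: u0 ∈ [-1/12, 5/24)
j=4 picked index 4: u0 ∈ [1/24, 1/3)
j=5 picked index 4: u0 ∈ [-1/8, 1/6)
intersection: [1/24, 1/12)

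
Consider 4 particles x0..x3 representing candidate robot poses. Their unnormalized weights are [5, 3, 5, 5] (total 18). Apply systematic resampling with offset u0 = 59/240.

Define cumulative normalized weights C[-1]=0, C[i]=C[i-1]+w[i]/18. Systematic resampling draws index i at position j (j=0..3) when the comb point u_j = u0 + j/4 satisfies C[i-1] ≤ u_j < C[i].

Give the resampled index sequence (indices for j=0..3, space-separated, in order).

0 2 3 3

C = [5/18, 4/9, 13/18, 1]
j=0: u_0=59/240 ∈ [0, 5/18) → index 0
j=1: u_1=119/240 ∈ [4/9, 13/18) → index 2
j=2: u_2=179/240 ∈ [13/18, 1) → index 3
j=3: u_3=239/240 ∈ [13/18, 1) → index 3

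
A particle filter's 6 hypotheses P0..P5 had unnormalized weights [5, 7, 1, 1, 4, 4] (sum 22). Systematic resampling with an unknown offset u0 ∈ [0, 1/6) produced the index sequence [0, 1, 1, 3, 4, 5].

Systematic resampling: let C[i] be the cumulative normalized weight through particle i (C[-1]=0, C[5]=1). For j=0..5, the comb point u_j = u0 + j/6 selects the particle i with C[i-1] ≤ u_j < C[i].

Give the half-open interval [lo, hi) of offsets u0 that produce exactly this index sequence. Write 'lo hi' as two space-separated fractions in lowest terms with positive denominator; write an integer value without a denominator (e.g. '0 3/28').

1/11 3/22

C = [5/22, 6/11, 13/22, 7/11, 9/11, 1]
j=0 picked index 0: u0 ∈ [0, 5/22)
j=1 picked index 1: u0 ∈ [2/33, 25/66)
j=2 picked index 1: u0 ∈ [-7/66, 7/33)
j=3 picked index 3: u0 ∈ [1/11, 3/22)
j=4 picked index 4: u0 ∈ [-1/33, 5/33)
j=5 picked index 5: u0 ∈ [-1/66, 1/6)
intersection: [1/11, 3/22)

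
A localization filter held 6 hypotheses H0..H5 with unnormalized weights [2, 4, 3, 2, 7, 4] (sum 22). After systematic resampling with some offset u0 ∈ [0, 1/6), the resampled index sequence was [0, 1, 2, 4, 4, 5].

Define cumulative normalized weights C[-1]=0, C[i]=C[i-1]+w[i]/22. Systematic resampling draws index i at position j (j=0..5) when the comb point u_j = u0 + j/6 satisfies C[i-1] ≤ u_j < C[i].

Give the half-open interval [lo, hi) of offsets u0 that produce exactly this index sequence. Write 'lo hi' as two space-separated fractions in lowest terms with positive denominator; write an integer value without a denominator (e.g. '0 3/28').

C = [1/11, 3/11, 9/22, 1/2, 9/11, 1]
j=0 picked index 0: u0 ∈ [0, 1/11)
j=1 picked index 1: u0 ∈ [-5/66, 7/66)
j=2 picked index 2: u0 ∈ [-2/33, 5/66)
j=3 picked index 4: u0 ∈ [0, 7/22)
j=4 picked index 4: u0 ∈ [-1/6, 5/33)
j=5 picked index 5: u0 ∈ [-1/66, 1/6)
intersection: [0, 5/66)

0 5/66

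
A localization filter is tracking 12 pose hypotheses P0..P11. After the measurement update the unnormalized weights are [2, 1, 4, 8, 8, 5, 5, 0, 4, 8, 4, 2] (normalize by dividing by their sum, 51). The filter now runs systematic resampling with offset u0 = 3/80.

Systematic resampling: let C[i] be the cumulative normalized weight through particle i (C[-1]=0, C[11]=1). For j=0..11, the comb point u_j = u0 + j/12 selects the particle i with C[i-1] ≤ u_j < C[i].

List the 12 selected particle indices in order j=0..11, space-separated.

C = [2/51, 1/17, 7/51, 5/17, 23/51, 28/51, 11/17, 11/17, 37/51, 15/17, 49/51, 1]
j=0: u_0=3/80 ∈ [0, 2/51) → index 0
j=1: u_1=29/240 ∈ [1/17, 7/51) → index 2
j=2: u_2=49/240 ∈ [7/51, 5/17) → index 3
j=3: u_3=23/80 ∈ [7/51, 5/17) → index 3
j=4: u_4=89/240 ∈ [5/17, 23/51) → index 4
j=5: u_5=109/240 ∈ [23/51, 28/51) → index 5
j=6: u_6=43/80 ∈ [23/51, 28/51) → index 5
j=7: u_7=149/240 ∈ [28/51, 11/17) → index 6
j=8: u_8=169/240 ∈ [11/17, 37/51) → index 8
j=9: u_9=63/80 ∈ [37/51, 15/17) → index 9
j=10: u_10=209/240 ∈ [37/51, 15/17) → index 9
j=11: u_11=229/240 ∈ [15/17, 49/51) → index 10

0 2 3 3 4 5 5 6 8 9 9 10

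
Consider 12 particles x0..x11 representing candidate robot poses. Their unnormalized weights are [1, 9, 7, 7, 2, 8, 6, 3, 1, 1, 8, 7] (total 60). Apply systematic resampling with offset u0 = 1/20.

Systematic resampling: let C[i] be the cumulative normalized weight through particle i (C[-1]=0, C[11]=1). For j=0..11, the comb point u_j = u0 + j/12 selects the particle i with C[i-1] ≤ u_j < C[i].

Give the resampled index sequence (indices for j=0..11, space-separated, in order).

1 1 2 3 3 5 5 6 8 10 11 11

C = [1/60, 1/6, 17/60, 2/5, 13/30, 17/30, 2/3, 43/60, 11/15, 3/4, 53/60, 1]
j=0: u_0=1/20 ∈ [1/60, 1/6) → index 1
j=1: u_1=2/15 ∈ [1/60, 1/6) → index 1
j=2: u_2=13/60 ∈ [1/6, 17/60) → index 2
j=3: u_3=3/10 ∈ [17/60, 2/5) → index 3
j=4: u_4=23/60 ∈ [17/60, 2/5) → index 3
j=5: u_5=7/15 ∈ [13/30, 17/30) → index 5
j=6: u_6=11/20 ∈ [13/30, 17/30) → index 5
j=7: u_7=19/30 ∈ [17/30, 2/3) → index 6
j=8: u_8=43/60 ∈ [43/60, 11/15) → index 8
j=9: u_9=4/5 ∈ [3/4, 53/60) → index 10
j=10: u_10=53/60 ∈ [53/60, 1) → index 11
j=11: u_11=29/30 ∈ [53/60, 1) → index 11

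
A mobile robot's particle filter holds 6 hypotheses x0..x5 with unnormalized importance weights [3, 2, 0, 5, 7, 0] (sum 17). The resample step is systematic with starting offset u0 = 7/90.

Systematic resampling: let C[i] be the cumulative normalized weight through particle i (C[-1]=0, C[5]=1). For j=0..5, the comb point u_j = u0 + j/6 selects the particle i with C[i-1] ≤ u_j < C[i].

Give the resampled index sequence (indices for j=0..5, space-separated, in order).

0 1 3 3 4 4

C = [3/17, 5/17, 5/17, 10/17, 1, 1]
j=0: u_0=7/90 ∈ [0, 3/17) → index 0
j=1: u_1=11/45 ∈ [3/17, 5/17) → index 1
j=2: u_2=37/90 ∈ [5/17, 10/17) → index 3
j=3: u_3=26/45 ∈ [5/17, 10/17) → index 3
j=4: u_4=67/90 ∈ [10/17, 1) → index 4
j=5: u_5=41/45 ∈ [10/17, 1) → index 4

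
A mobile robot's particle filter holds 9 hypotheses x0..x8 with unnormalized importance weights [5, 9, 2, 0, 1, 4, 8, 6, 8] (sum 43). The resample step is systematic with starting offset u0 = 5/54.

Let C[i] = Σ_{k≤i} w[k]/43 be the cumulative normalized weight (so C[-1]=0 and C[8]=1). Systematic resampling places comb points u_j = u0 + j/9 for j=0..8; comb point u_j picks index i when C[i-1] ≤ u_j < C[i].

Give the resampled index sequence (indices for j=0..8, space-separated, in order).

C = [5/43, 14/43, 16/43, 16/43, 17/43, 21/43, 29/43, 35/43, 1]
j=0: u_0=5/54 ∈ [0, 5/43) → index 0
j=1: u_1=11/54 ∈ [5/43, 14/43) → index 1
j=2: u_2=17/54 ∈ [5/43, 14/43) → index 1
j=3: u_3=23/54 ∈ [17/43, 21/43) → index 5
j=4: u_4=29/54 ∈ [21/43, 29/43) → index 6
j=5: u_5=35/54 ∈ [21/43, 29/43) → index 6
j=6: u_6=41/54 ∈ [29/43, 35/43) → index 7
j=7: u_7=47/54 ∈ [35/43, 1) → index 8
j=8: u_8=53/54 ∈ [35/43, 1) → index 8

0 1 1 5 6 6 7 8 8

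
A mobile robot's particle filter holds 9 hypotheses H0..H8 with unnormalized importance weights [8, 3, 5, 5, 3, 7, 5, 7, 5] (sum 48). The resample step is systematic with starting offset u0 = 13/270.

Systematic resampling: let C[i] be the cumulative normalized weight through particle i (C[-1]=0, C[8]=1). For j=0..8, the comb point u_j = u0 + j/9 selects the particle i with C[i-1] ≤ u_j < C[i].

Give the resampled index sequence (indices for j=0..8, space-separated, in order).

0 0 2 3 4 5 6 7 8

C = [1/6, 11/48, 1/3, 7/16, 1/2, 31/48, 3/4, 43/48, 1]
j=0: u_0=13/270 ∈ [0, 1/6) → index 0
j=1: u_1=43/270 ∈ [0, 1/6) → index 0
j=2: u_2=73/270 ∈ [11/48, 1/3) → index 2
j=3: u_3=103/270 ∈ [1/3, 7/16) → index 3
j=4: u_4=133/270 ∈ [7/16, 1/2) → index 4
j=5: u_5=163/270 ∈ [1/2, 31/48) → index 5
j=6: u_6=193/270 ∈ [31/48, 3/4) → index 6
j=7: u_7=223/270 ∈ [3/4, 43/48) → index 7
j=8: u_8=253/270 ∈ [43/48, 1) → index 8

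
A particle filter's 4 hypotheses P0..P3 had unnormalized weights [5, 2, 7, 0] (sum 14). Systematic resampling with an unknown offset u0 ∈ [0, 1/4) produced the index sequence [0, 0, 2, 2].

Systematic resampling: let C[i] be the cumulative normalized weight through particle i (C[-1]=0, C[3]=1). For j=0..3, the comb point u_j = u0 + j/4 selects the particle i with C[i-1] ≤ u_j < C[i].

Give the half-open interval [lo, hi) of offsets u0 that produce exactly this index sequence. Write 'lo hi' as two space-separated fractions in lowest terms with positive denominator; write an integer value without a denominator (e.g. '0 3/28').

C = [5/14, 1/2, 1, 1]
j=0 picked index 0: u0 ∈ [0, 5/14)
j=1 picked index 0: u0 ∈ [-1/4, 3/28)
j=2 picked index 2: u0 ∈ [0, 1/2)
j=3 picked index 2: u0 ∈ [-1/4, 1/4)
intersection: [0, 3/28)

0 3/28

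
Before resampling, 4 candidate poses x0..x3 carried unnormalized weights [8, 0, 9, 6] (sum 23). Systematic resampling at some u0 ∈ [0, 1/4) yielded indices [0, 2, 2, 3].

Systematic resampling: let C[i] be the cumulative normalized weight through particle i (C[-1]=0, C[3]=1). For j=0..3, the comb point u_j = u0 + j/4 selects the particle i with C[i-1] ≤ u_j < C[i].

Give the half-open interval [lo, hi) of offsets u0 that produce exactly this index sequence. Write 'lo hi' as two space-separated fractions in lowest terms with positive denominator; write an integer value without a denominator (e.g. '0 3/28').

C = [8/23, 8/23, 17/23, 1]
j=0 picked index 0: u0 ∈ [0, 8/23)
j=1 picked index 2: u0 ∈ [9/92, 45/92)
j=2 picked index 2: u0 ∈ [-7/46, 11/46)
j=3 picked index 3: u0 ∈ [-1/92, 1/4)
intersection: [9/92, 11/46)

9/92 11/46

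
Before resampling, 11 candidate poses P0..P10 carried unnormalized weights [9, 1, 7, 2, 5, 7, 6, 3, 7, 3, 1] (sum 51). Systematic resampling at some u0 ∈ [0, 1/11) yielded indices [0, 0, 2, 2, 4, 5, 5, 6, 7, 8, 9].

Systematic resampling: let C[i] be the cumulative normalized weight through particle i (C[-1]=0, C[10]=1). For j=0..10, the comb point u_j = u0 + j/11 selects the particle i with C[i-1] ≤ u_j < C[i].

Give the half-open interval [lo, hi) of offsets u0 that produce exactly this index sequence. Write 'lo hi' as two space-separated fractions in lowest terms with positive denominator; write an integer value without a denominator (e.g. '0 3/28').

C = [3/17, 10/51, 1/3, 19/51, 8/17, 31/51, 37/51, 40/51, 47/51, 50/51, 1]
j=0 picked index 0: u0 ∈ [0, 3/17)
j=1 picked index 0: u0 ∈ [-1/11, 16/187)
j=2 picked index 2: u0 ∈ [8/561, 5/33)
j=3 picked index 2: u0 ∈ [-43/561, 2/33)
j=4 picked index 4: u0 ∈ [5/561, 20/187)
j=5 picked index 5: u0 ∈ [3/187, 86/561)
j=6 picked index 5: u0 ∈ [-14/187, 35/561)
j=7 picked index 6: u0 ∈ [-16/561, 50/561)
j=8 picked index 7: u0 ∈ [-1/561, 32/561)
j=9 picked index 8: u0 ∈ [-19/561, 58/561)
j=10 picked index 9: u0 ∈ [7/561, 40/561)
intersection: [3/187, 32/561)

3/187 32/561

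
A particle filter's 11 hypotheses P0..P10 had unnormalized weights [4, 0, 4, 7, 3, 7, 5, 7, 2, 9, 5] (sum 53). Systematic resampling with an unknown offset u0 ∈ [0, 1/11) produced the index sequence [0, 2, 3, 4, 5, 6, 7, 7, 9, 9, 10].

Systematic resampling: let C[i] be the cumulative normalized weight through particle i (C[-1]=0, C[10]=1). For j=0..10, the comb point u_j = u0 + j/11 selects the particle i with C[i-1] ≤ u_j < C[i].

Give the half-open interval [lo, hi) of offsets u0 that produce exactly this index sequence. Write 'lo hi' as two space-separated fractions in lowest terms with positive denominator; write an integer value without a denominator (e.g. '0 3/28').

12/583 35/583

C = [4/53, 4/53, 8/53, 15/53, 18/53, 25/53, 30/53, 37/53, 39/53, 48/53, 1]
j=0 picked index 0: u0 ∈ [0, 4/53)
j=1 picked index 2: u0 ∈ [-9/583, 35/583)
j=2 picked index 3: u0 ∈ [-18/583, 59/583)
j=3 picked index 4: u0 ∈ [6/583, 39/583)
j=4 picked index 5: u0 ∈ [-14/583, 63/583)
j=5 picked index 6: u0 ∈ [10/583, 65/583)
j=6 picked index 7: u0 ∈ [12/583, 89/583)
j=7 picked index 7: u0 ∈ [-41/583, 36/583)
j=8 picked index 9: u0 ∈ [5/583, 104/583)
j=9 picked index 9: u0 ∈ [-48/583, 51/583)
j=10 picked index 10: u0 ∈ [-2/583, 1/11)
intersection: [12/583, 35/583)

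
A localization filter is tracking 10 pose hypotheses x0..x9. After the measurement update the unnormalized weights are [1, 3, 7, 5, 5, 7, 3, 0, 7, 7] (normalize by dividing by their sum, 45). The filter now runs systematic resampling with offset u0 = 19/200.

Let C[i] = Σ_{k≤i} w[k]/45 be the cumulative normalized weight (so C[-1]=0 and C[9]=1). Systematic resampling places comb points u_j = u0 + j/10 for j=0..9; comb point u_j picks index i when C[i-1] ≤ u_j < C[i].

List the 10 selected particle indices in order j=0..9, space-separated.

C = [1/45, 4/45, 11/45, 16/45, 7/15, 28/45, 31/45, 31/45, 38/45, 1]
j=0: u_0=19/200 ∈ [4/45, 11/45) → index 2
j=1: u_1=39/200 ∈ [4/45, 11/45) → index 2
j=2: u_2=59/200 ∈ [11/45, 16/45) → index 3
j=3: u_3=79/200 ∈ [16/45, 7/15) → index 4
j=4: u_4=99/200 ∈ [7/15, 28/45) → index 5
j=5: u_5=119/200 ∈ [7/15, 28/45) → index 5
j=6: u_6=139/200 ∈ [31/45, 38/45) → index 8
j=7: u_7=159/200 ∈ [31/45, 38/45) → index 8
j=8: u_8=179/200 ∈ [38/45, 1) → index 9
j=9: u_9=199/200 ∈ [38/45, 1) → index 9

2 2 3 4 5 5 8 8 9 9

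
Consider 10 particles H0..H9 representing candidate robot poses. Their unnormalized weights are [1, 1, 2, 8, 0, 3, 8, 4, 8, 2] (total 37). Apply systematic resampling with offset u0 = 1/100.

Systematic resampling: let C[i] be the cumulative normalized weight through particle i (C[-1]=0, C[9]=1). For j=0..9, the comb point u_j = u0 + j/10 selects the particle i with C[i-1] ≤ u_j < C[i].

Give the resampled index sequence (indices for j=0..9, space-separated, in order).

0 3 3 3 6 6 6 7 8 8

C = [1/37, 2/37, 4/37, 12/37, 12/37, 15/37, 23/37, 27/37, 35/37, 1]
j=0: u_0=1/100 ∈ [0, 1/37) → index 0
j=1: u_1=11/100 ∈ [4/37, 12/37) → index 3
j=2: u_2=21/100 ∈ [4/37, 12/37) → index 3
j=3: u_3=31/100 ∈ [4/37, 12/37) → index 3
j=4: u_4=41/100 ∈ [15/37, 23/37) → index 6
j=5: u_5=51/100 ∈ [15/37, 23/37) → index 6
j=6: u_6=61/100 ∈ [15/37, 23/37) → index 6
j=7: u_7=71/100 ∈ [23/37, 27/37) → index 7
j=8: u_8=81/100 ∈ [27/37, 35/37) → index 8
j=9: u_9=91/100 ∈ [27/37, 35/37) → index 8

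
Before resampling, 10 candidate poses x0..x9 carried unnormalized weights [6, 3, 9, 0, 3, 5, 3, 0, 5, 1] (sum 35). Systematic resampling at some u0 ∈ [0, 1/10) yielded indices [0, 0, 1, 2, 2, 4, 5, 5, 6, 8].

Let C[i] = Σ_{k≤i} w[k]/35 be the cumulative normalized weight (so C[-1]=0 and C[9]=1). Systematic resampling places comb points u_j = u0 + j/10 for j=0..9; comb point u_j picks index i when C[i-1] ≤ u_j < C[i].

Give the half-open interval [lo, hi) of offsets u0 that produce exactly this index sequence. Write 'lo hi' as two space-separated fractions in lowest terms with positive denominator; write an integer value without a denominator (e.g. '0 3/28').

1/70 1/35

C = [6/35, 9/35, 18/35, 18/35, 3/5, 26/35, 29/35, 29/35, 34/35, 1]
j=0 picked index 0: u0 ∈ [0, 6/35)
j=1 picked index 0: u0 ∈ [-1/10, 1/14)
j=2 picked index 1: u0 ∈ [-1/35, 2/35)
j=3 picked index 2: u0 ∈ [-3/70, 3/14)
j=4 picked index 2: u0 ∈ [-1/7, 4/35)
j=5 picked index 4: u0 ∈ [1/70, 1/10)
j=6 picked index 5: u0 ∈ [0, 1/7)
j=7 picked index 5: u0 ∈ [-1/10, 3/70)
j=8 picked index 6: u0 ∈ [-2/35, 1/35)
j=9 picked index 8: u0 ∈ [-1/14, 1/14)
intersection: [1/70, 1/35)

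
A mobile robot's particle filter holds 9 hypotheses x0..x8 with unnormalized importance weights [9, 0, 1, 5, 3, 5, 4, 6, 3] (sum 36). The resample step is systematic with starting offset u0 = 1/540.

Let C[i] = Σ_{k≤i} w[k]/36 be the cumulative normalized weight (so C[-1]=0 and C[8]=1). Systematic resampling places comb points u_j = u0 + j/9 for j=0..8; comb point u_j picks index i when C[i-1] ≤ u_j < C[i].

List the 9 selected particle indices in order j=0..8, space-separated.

0 0 0 3 4 5 6 7 7

C = [1/4, 1/4, 5/18, 5/12, 1/2, 23/36, 3/4, 11/12, 1]
j=0: u_0=1/540 ∈ [0, 1/4) → index 0
j=1: u_1=61/540 ∈ [0, 1/4) → index 0
j=2: u_2=121/540 ∈ [0, 1/4) → index 0
j=3: u_3=181/540 ∈ [5/18, 5/12) → index 3
j=4: u_4=241/540 ∈ [5/12, 1/2) → index 4
j=5: u_5=301/540 ∈ [1/2, 23/36) → index 5
j=6: u_6=361/540 ∈ [23/36, 3/4) → index 6
j=7: u_7=421/540 ∈ [3/4, 11/12) → index 7
j=8: u_8=481/540 ∈ [3/4, 11/12) → index 7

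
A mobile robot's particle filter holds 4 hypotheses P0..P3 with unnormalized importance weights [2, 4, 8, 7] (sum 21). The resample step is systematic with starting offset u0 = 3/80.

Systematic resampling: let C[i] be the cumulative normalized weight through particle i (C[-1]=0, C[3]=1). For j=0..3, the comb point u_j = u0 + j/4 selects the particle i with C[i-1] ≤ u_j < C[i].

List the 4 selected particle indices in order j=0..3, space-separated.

C = [2/21, 2/7, 2/3, 1]
j=0: u_0=3/80 ∈ [0, 2/21) → index 0
j=1: u_1=23/80 ∈ [2/7, 2/3) → index 2
j=2: u_2=43/80 ∈ [2/7, 2/3) → index 2
j=3: u_3=63/80 ∈ [2/3, 1) → index 3

0 2 2 3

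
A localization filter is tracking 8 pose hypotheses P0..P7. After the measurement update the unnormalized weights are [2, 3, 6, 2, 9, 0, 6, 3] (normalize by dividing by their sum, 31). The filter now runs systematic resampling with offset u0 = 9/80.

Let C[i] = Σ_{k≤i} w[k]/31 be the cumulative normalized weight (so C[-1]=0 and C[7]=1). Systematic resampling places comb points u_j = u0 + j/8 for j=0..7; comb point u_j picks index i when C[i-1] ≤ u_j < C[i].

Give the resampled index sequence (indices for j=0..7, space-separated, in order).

C = [2/31, 5/31, 11/31, 13/31, 22/31, 22/31, 28/31, 1]
j=0: u_0=9/80 ∈ [2/31, 5/31) → index 1
j=1: u_1=19/80 ∈ [5/31, 11/31) → index 2
j=2: u_2=29/80 ∈ [11/31, 13/31) → index 3
j=3: u_3=39/80 ∈ [13/31, 22/31) → index 4
j=4: u_4=49/80 ∈ [13/31, 22/31) → index 4
j=5: u_5=59/80 ∈ [22/31, 28/31) → index 6
j=6: u_6=69/80 ∈ [22/31, 28/31) → index 6
j=7: u_7=79/80 ∈ [28/31, 1) → index 7

1 2 3 4 4 6 6 7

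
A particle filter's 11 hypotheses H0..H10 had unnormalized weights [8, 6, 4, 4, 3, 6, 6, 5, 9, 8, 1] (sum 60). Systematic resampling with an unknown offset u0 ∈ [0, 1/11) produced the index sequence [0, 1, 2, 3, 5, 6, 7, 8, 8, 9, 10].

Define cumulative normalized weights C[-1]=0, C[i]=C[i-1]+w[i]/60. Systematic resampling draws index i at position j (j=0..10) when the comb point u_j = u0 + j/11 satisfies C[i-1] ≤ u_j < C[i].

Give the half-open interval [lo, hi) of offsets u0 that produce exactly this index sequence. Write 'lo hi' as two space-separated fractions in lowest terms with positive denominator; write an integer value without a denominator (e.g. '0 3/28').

C = [2/15, 7/30, 3/10, 11/30, 5/12, 31/60, 37/60, 7/10, 17/20, 59/60, 1]
j=0 picked index 0: u0 ∈ [0, 2/15)
j=1 picked index 1: u0 ∈ [7/165, 47/330)
j=2 picked index 2: u0 ∈ [17/330, 13/110)
j=3 picked index 3: u0 ∈ [3/110, 31/330)
j=4 picked index 5: u0 ∈ [7/132, 101/660)
j=5 picked index 6: u0 ∈ [41/660, 107/660)
j=6 picked index 7: u0 ∈ [47/660, 17/110)
j=7 picked index 8: u0 ∈ [7/110, 47/220)
j=8 picked index 8: u0 ∈ [-3/110, 27/220)
j=9 picked index 9: u0 ∈ [7/220, 109/660)
j=10 picked index 10: u0 ∈ [49/660, 1/11)
intersection: [49/660, 1/11)

49/660 1/11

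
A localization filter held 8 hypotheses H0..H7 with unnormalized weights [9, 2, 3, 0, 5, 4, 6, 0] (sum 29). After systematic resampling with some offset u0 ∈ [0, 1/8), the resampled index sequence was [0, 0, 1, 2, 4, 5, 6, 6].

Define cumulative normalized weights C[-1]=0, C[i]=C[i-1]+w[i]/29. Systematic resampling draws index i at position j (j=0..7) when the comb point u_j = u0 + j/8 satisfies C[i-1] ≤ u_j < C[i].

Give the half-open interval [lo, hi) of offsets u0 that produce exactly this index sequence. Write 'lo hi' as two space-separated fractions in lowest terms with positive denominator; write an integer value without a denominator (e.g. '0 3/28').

C = [9/29, 11/29, 14/29, 14/29, 19/29, 23/29, 1, 1]
j=0 picked index 0: u0 ∈ [0, 9/29)
j=1 picked index 0: u0 ∈ [-1/8, 43/232)
j=2 picked index 1: u0 ∈ [7/116, 15/116)
j=3 picked index 2: u0 ∈ [1/232, 25/232)
j=4 picked index 4: u0 ∈ [-1/58, 9/58)
j=5 picked index 5: u0 ∈ [7/232, 39/232)
j=6 picked index 6: u0 ∈ [5/116, 1/4)
j=7 picked index 6: u0 ∈ [-19/232, 1/8)
intersection: [7/116, 25/232)

7/116 25/232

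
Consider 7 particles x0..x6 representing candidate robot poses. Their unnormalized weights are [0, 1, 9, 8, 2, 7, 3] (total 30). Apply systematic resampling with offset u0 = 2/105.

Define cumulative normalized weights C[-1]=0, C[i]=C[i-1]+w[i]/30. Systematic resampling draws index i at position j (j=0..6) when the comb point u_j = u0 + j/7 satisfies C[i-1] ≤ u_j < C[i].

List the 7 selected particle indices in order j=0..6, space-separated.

C = [0, 1/30, 1/3, 3/5, 2/3, 9/10, 1]
j=0: u_0=2/105 ∈ [0, 1/30) → index 1
j=1: u_1=17/105 ∈ [1/30, 1/3) → index 2
j=2: u_2=32/105 ∈ [1/30, 1/3) → index 2
j=3: u_3=47/105 ∈ [1/3, 3/5) → index 3
j=4: u_4=62/105 ∈ [1/3, 3/5) → index 3
j=5: u_5=11/15 ∈ [2/3, 9/10) → index 5
j=6: u_6=92/105 ∈ [2/3, 9/10) → index 5

1 2 2 3 3 5 5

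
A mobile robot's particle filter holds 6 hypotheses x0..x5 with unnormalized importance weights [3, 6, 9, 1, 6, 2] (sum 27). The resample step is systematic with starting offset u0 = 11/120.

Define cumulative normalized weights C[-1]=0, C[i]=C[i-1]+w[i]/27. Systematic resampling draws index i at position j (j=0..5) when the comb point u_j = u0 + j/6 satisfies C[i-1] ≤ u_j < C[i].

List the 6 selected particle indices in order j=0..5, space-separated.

C = [1/9, 1/3, 2/3, 19/27, 25/27, 1]
j=0: u_0=11/120 ∈ [0, 1/9) → index 0
j=1: u_1=31/120 ∈ [1/9, 1/3) → index 1
j=2: u_2=17/40 ∈ [1/3, 2/3) → index 2
j=3: u_3=71/120 ∈ [1/3, 2/3) → index 2
j=4: u_4=91/120 ∈ [19/27, 25/27) → index 4
j=5: u_5=37/40 ∈ [19/27, 25/27) → index 4

0 1 2 2 4 4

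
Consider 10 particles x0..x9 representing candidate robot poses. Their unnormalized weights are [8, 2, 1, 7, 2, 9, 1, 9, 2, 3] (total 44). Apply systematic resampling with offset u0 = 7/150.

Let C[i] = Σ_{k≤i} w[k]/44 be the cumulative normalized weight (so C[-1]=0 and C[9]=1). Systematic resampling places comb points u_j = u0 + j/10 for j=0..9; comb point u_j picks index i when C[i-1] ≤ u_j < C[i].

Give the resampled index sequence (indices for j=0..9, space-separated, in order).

0 0 2 3 4 5 5 7 7 9

C = [2/11, 5/22, 1/4, 9/22, 5/11, 29/44, 15/22, 39/44, 41/44, 1]
j=0: u_0=7/150 ∈ [0, 2/11) → index 0
j=1: u_1=11/75 ∈ [0, 2/11) → index 0
j=2: u_2=37/150 ∈ [5/22, 1/4) → index 2
j=3: u_3=26/75 ∈ [1/4, 9/22) → index 3
j=4: u_4=67/150 ∈ [9/22, 5/11) → index 4
j=5: u_5=41/75 ∈ [5/11, 29/44) → index 5
j=6: u_6=97/150 ∈ [5/11, 29/44) → index 5
j=7: u_7=56/75 ∈ [15/22, 39/44) → index 7
j=8: u_8=127/150 ∈ [15/22, 39/44) → index 7
j=9: u_9=71/75 ∈ [41/44, 1) → index 9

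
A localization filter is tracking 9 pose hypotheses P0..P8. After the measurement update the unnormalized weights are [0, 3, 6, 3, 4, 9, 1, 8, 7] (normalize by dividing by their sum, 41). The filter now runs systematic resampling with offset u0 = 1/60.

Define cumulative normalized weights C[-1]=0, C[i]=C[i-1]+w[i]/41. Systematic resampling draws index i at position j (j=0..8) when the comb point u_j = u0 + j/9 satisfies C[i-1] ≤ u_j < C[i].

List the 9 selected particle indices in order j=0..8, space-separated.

C = [0, 3/41, 9/41, 12/41, 16/41, 25/41, 26/41, 34/41, 1]
j=0: u_0=1/60 ∈ [0, 3/41) → index 1
j=1: u_1=23/180 ∈ [3/41, 9/41) → index 2
j=2: u_2=43/180 ∈ [9/41, 12/41) → index 3
j=3: u_3=7/20 ∈ [12/41, 16/41) → index 4
j=4: u_4=83/180 ∈ [16/41, 25/41) → index 5
j=5: u_5=103/180 ∈ [16/41, 25/41) → index 5
j=6: u_6=41/60 ∈ [26/41, 34/41) → index 7
j=7: u_7=143/180 ∈ [26/41, 34/41) → index 7
j=8: u_8=163/180 ∈ [34/41, 1) → index 8

1 2 3 4 5 5 7 7 8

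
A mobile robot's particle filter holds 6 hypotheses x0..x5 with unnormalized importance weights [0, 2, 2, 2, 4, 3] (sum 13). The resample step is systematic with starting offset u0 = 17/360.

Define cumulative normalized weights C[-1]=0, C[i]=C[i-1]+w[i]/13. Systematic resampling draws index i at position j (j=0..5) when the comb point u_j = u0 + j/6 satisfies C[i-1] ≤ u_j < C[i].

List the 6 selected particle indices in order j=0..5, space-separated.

1 2 3 4 4 5

C = [0, 2/13, 4/13, 6/13, 10/13, 1]
j=0: u_0=17/360 ∈ [0, 2/13) → index 1
j=1: u_1=77/360 ∈ [2/13, 4/13) → index 2
j=2: u_2=137/360 ∈ [4/13, 6/13) → index 3
j=3: u_3=197/360 ∈ [6/13, 10/13) → index 4
j=4: u_4=257/360 ∈ [6/13, 10/13) → index 4
j=5: u_5=317/360 ∈ [10/13, 1) → index 5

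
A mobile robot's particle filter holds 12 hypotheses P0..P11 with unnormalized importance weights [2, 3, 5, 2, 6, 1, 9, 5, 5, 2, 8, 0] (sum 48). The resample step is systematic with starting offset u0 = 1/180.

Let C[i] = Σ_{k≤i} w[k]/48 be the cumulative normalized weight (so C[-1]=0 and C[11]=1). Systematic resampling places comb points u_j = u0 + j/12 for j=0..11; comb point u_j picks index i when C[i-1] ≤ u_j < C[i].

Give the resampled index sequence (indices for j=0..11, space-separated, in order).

C = [1/24, 5/48, 5/24, 1/4, 3/8, 19/48, 7/12, 11/16, 19/24, 5/6, 1, 1]
j=0: u_0=1/180 ∈ [0, 1/24) → index 0
j=1: u_1=4/45 ∈ [1/24, 5/48) → index 1
j=2: u_2=31/180 ∈ [5/48, 5/24) → index 2
j=3: u_3=23/90 ∈ [1/4, 3/8) → index 4
j=4: u_4=61/180 ∈ [1/4, 3/8) → index 4
j=5: u_5=19/45 ∈ [19/48, 7/12) → index 6
j=6: u_6=91/180 ∈ [19/48, 7/12) → index 6
j=7: u_7=53/90 ∈ [7/12, 11/16) → index 7
j=8: u_8=121/180 ∈ [7/12, 11/16) → index 7
j=9: u_9=34/45 ∈ [11/16, 19/24) → index 8
j=10: u_10=151/180 ∈ [5/6, 1) → index 10
j=11: u_11=83/90 ∈ [5/6, 1) → index 10

0 1 2 4 4 6 6 7 7 8 10 10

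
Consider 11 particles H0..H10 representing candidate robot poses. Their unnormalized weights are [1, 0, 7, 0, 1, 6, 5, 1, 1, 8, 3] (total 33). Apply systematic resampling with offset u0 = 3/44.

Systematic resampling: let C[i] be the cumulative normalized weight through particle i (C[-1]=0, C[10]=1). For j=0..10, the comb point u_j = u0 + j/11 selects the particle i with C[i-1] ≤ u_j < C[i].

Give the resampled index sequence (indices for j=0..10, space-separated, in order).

C = [1/33, 1/33, 8/33, 8/33, 3/11, 5/11, 20/33, 7/11, 2/3, 10/11, 1]
j=0: u_0=3/44 ∈ [1/33, 8/33) → index 2
j=1: u_1=7/44 ∈ [1/33, 8/33) → index 2
j=2: u_2=1/4 ∈ [8/33, 3/11) → index 4
j=3: u_3=15/44 ∈ [3/11, 5/11) → index 5
j=4: u_4=19/44 ∈ [3/11, 5/11) → index 5
j=5: u_5=23/44 ∈ [5/11, 20/33) → index 6
j=6: u_6=27/44 ∈ [20/33, 7/11) → index 7
j=7: u_7=31/44 ∈ [2/3, 10/11) → index 9
j=8: u_8=35/44 ∈ [2/3, 10/11) → index 9
j=9: u_9=39/44 ∈ [2/3, 10/11) → index 9
j=10: u_10=43/44 ∈ [10/11, 1) → index 10

2 2 4 5 5 6 7 9 9 9 10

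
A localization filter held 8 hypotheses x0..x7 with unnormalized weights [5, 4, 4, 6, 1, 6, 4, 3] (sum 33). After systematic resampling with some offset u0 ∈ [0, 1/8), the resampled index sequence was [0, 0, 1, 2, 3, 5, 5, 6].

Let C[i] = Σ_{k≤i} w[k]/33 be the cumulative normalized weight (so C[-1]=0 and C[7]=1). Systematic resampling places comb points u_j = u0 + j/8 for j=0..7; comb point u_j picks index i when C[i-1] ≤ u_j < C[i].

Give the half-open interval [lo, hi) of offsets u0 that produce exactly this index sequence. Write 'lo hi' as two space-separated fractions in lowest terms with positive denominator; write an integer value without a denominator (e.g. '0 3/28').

C = [5/33, 3/11, 13/33, 19/33, 20/33, 26/33, 10/11, 1]
j=0 picked index 0: u0 ∈ [0, 5/33)
j=1 picked index 0: u0 ∈ [-1/8, 7/264)
j=2 picked index 1: u0 ∈ [-13/132, 1/44)
j=3 picked index 2: u0 ∈ [-9/88, 5/264)
j=4 picked index 3: u0 ∈ [-7/66, 5/66)
j=5 picked index 5: u0 ∈ [-5/264, 43/264)
j=6 picked index 5: u0 ∈ [-19/132, 5/132)
j=7 picked index 6: u0 ∈ [-23/264, 3/88)
intersection: [0, 5/264)

0 5/264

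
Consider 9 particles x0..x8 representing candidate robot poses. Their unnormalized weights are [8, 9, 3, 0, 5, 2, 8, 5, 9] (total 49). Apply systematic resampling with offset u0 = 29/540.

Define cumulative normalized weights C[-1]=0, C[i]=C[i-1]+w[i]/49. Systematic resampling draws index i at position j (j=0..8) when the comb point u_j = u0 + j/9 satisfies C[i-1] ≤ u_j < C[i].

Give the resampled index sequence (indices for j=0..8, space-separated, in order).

C = [8/49, 17/49, 20/49, 20/49, 25/49, 27/49, 5/7, 40/49, 1]
j=0: u_0=29/540 ∈ [0, 8/49) → index 0
j=1: u_1=89/540 ∈ [8/49, 17/49) → index 1
j=2: u_2=149/540 ∈ [8/49, 17/49) → index 1
j=3: u_3=209/540 ∈ [17/49, 20/49) → index 2
j=4: u_4=269/540 ∈ [20/49, 25/49) → index 4
j=5: u_5=329/540 ∈ [27/49, 5/7) → index 6
j=6: u_6=389/540 ∈ [5/7, 40/49) → index 7
j=7: u_7=449/540 ∈ [40/49, 1) → index 8
j=8: u_8=509/540 ∈ [40/49, 1) → index 8

0 1 1 2 4 6 7 8 8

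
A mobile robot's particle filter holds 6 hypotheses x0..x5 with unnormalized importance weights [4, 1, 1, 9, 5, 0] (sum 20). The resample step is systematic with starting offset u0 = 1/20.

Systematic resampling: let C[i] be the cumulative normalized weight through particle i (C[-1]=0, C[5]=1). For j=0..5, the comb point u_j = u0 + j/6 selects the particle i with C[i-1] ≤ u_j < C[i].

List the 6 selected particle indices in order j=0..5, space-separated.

C = [1/5, 1/4, 3/10, 3/4, 1, 1]
j=0: u_0=1/20 ∈ [0, 1/5) → index 0
j=1: u_1=13/60 ∈ [1/5, 1/4) → index 1
j=2: u_2=23/60 ∈ [3/10, 3/4) → index 3
j=3: u_3=11/20 ∈ [3/10, 3/4) → index 3
j=4: u_4=43/60 ∈ [3/10, 3/4) → index 3
j=5: u_5=53/60 ∈ [3/4, 1) → index 4

0 1 3 3 3 4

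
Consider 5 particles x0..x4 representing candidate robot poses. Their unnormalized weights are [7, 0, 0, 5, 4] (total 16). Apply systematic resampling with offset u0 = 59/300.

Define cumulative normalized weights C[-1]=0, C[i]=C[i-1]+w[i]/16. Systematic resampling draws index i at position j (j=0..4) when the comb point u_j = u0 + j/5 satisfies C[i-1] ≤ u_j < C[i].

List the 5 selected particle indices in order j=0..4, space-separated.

C = [7/16, 7/16, 7/16, 3/4, 1]
j=0: u_0=59/300 ∈ [0, 7/16) → index 0
j=1: u_1=119/300 ∈ [0, 7/16) → index 0
j=2: u_2=179/300 ∈ [7/16, 3/4) → index 3
j=3: u_3=239/300 ∈ [3/4, 1) → index 4
j=4: u_4=299/300 ∈ [3/4, 1) → index 4

0 0 3 4 4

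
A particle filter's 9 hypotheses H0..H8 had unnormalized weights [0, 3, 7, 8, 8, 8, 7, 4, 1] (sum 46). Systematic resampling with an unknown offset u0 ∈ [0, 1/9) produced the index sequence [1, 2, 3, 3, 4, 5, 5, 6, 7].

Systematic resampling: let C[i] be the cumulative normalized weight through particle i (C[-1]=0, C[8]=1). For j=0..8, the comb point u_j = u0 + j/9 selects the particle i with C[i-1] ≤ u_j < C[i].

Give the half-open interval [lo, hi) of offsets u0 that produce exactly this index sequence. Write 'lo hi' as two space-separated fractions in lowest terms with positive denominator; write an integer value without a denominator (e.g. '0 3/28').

2/207 4/69

C = [0, 3/46, 5/23, 9/23, 13/23, 17/23, 41/46, 45/46, 1]
j=0 picked index 1: u0 ∈ [0, 3/46)
j=1 picked index 2: u0 ∈ [-19/414, 22/207)
j=2 picked index 3: u0 ∈ [-1/207, 35/207)
j=3 picked index 3: u0 ∈ [-8/69, 4/69)
j=4 picked index 4: u0 ∈ [-11/207, 25/207)
j=5 picked index 5: u0 ∈ [2/207, 38/207)
j=6 picked index 5: u0 ∈ [-7/69, 5/69)
j=7 picked index 6: u0 ∈ [-8/207, 47/414)
j=8 picked index 7: u0 ∈ [1/414, 37/414)
intersection: [2/207, 4/69)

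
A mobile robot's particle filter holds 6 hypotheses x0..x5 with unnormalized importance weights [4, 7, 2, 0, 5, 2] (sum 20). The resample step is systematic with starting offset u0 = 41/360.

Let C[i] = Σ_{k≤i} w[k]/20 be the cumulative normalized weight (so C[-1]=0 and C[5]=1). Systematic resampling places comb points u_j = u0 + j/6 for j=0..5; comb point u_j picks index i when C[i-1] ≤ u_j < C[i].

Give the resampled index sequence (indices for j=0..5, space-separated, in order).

0 1 1 2 4 5

C = [1/5, 11/20, 13/20, 13/20, 9/10, 1]
j=0: u_0=41/360 ∈ [0, 1/5) → index 0
j=1: u_1=101/360 ∈ [1/5, 11/20) → index 1
j=2: u_2=161/360 ∈ [1/5, 11/20) → index 1
j=3: u_3=221/360 ∈ [11/20, 13/20) → index 2
j=4: u_4=281/360 ∈ [13/20, 9/10) → index 4
j=5: u_5=341/360 ∈ [9/10, 1) → index 5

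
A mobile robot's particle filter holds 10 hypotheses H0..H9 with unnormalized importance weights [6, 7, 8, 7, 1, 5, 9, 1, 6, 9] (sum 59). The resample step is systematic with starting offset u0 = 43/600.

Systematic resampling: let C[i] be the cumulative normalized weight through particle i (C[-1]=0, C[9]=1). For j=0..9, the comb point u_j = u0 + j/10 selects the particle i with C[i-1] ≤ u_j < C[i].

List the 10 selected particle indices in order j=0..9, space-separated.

0 1 2 3 3 5 6 8 9 9

C = [6/59, 13/59, 21/59, 28/59, 29/59, 34/59, 43/59, 44/59, 50/59, 1]
j=0: u_0=43/600 ∈ [0, 6/59) → index 0
j=1: u_1=103/600 ∈ [6/59, 13/59) → index 1
j=2: u_2=163/600 ∈ [13/59, 21/59) → index 2
j=3: u_3=223/600 ∈ [21/59, 28/59) → index 3
j=4: u_4=283/600 ∈ [21/59, 28/59) → index 3
j=5: u_5=343/600 ∈ [29/59, 34/59) → index 5
j=6: u_6=403/600 ∈ [34/59, 43/59) → index 6
j=7: u_7=463/600 ∈ [44/59, 50/59) → index 8
j=8: u_8=523/600 ∈ [50/59, 1) → index 9
j=9: u_9=583/600 ∈ [50/59, 1) → index 9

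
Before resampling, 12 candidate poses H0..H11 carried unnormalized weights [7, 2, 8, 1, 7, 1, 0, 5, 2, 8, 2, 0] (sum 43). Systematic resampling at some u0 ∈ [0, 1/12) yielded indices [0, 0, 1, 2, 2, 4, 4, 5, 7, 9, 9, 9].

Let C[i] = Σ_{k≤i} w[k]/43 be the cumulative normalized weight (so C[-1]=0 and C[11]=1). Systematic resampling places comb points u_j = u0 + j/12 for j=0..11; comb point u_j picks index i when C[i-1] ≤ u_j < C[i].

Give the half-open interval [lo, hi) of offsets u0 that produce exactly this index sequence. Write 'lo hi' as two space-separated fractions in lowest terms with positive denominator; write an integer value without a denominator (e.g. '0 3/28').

3/172 11/516

C = [7/43, 9/43, 17/43, 18/43, 25/43, 26/43, 26/43, 31/43, 33/43, 41/43, 1, 1]
j=0 picked index 0: u0 ∈ [0, 7/43)
j=1 picked index 0: u0 ∈ [-1/12, 41/516)
j=2 picked index 1: u0 ∈ [-1/258, 11/258)
j=3 picked index 2: u0 ∈ [-7/172, 25/172)
j=4 picked index 2: u0 ∈ [-16/129, 8/129)
j=5 picked index 4: u0 ∈ [1/516, 85/516)
j=6 picked index 4: u0 ∈ [-7/86, 7/86)
j=7 picked index 5: u0 ∈ [-1/516, 11/516)
j=8 picked index 7: u0 ∈ [-8/129, 7/129)
j=9 picked index 9: u0 ∈ [3/172, 35/172)
j=10 picked index 9: u0 ∈ [-17/258, 31/258)
j=11 picked index 9: u0 ∈ [-77/516, 19/516)
intersection: [3/172, 11/516)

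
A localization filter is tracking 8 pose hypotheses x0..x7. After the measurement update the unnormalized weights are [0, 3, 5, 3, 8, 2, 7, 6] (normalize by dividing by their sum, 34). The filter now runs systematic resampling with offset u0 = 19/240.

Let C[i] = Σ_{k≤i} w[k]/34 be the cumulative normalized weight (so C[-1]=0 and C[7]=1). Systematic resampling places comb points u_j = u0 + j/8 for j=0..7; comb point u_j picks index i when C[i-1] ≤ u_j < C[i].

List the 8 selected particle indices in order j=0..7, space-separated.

C = [0, 3/34, 4/17, 11/34, 19/34, 21/34, 14/17, 1]
j=0: u_0=19/240 ∈ [0, 3/34) → index 1
j=1: u_1=49/240 ∈ [3/34, 4/17) → index 2
j=2: u_2=79/240 ∈ [11/34, 19/34) → index 4
j=3: u_3=109/240 ∈ [11/34, 19/34) → index 4
j=4: u_4=139/240 ∈ [19/34, 21/34) → index 5
j=5: u_5=169/240 ∈ [21/34, 14/17) → index 6
j=6: u_6=199/240 ∈ [14/17, 1) → index 7
j=7: u_7=229/240 ∈ [14/17, 1) → index 7

1 2 4 4 5 6 7 7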